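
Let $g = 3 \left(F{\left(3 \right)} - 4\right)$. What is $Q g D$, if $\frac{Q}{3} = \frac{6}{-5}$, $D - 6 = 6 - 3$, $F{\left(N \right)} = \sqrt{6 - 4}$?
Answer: $\frac{1944}{5} - \frac{486 \sqrt{2}}{5} \approx 251.34$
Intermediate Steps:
$F{\left(N \right)} = \sqrt{2}$
$D = 9$ ($D = 6 + \left(6 - 3\right) = 6 + 3 = 9$)
$g = -12 + 3 \sqrt{2}$ ($g = 3 \left(\sqrt{2} - 4\right) = 3 \left(-4 + \sqrt{2}\right) = -12 + 3 \sqrt{2} \approx -7.7574$)
$Q = - \frac{18}{5}$ ($Q = 3 \frac{6}{-5} = 3 \cdot 6 \left(- \frac{1}{5}\right) = 3 \left(- \frac{6}{5}\right) = - \frac{18}{5} \approx -3.6$)
$Q g D = - \frac{18 \left(-12 + 3 \sqrt{2}\right)}{5} \cdot 9 = \left(\frac{216}{5} - \frac{54 \sqrt{2}}{5}\right) 9 = \frac{1944}{5} - \frac{486 \sqrt{2}}{5}$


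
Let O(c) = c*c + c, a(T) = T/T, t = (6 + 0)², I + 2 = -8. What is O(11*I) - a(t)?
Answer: 11989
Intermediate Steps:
I = -10 (I = -2 - 8 = -10)
t = 36 (t = 6² = 36)
a(T) = 1
O(c) = c + c² (O(c) = c² + c = c + c²)
O(11*I) - a(t) = (11*(-10))*(1 + 11*(-10)) - 1*1 = -110*(1 - 110) - 1 = -110*(-109) - 1 = 11990 - 1 = 11989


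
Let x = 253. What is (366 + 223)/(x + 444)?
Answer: 589/697 ≈ 0.84505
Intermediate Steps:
(366 + 223)/(x + 444) = (366 + 223)/(253 + 444) = 589/697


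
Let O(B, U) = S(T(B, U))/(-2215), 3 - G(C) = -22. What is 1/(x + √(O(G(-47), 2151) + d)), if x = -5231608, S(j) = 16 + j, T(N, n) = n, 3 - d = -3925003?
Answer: -11588011720/60623926124559637 - 3*√2139661973605/60623926124559637 ≈ -1.9122e-7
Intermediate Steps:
d = 3925006 (d = 3 - 1*(-3925003) = 3 + 3925003 = 3925006)
G(C) = 25 (G(C) = 3 - 1*(-22) = 3 + 22 = 25)
O(B, U) = -16/2215 - U/2215 (O(B, U) = (16 + U)/(-2215) = (16 + U)*(-1/2215) = -16/2215 - U/2215)
1/(x + √(O(G(-47), 2151) + d)) = 1/(-5231608 + √((-16/2215 - 1/2215*2151) + 3925006)) = 1/(-5231608 + √((-16/2215 - 2151/2215) + 3925006)) = 1/(-5231608 + √(-2167/2215 + 3925006)) = 1/(-5231608 + √(8693886123/2215)) = 1/(-5231608 + 3*√2139661973605/2215)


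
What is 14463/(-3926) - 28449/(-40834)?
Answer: -119722842/40078571 ≈ -2.9872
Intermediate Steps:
14463/(-3926) - 28449/(-40834) = 14463*(-1/3926) - 28449*(-1/40834) = -14463/3926 + 28449/40834 = -119722842/40078571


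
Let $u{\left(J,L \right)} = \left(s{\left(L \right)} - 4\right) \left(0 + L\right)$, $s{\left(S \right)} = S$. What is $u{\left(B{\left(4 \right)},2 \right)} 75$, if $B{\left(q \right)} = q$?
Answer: $-300$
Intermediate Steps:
$u{\left(J,L \right)} = L \left(-4 + L\right)$ ($u{\left(J,L \right)} = \left(L - 4\right) \left(0 + L\right) = \left(-4 + L\right) L = L \left(-4 + L\right)$)
$u{\left(B{\left(4 \right)},2 \right)} 75 = 2 \left(-4 + 2\right) 75 = 2 \left(-2\right) 75 = \left(-4\right) 75 = -300$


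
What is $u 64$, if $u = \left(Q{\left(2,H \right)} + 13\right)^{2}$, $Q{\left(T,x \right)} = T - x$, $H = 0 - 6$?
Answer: $28224$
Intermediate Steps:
$H = -6$ ($H = 0 - 6 = -6$)
$u = 441$ ($u = \left(\left(2 - -6\right) + 13\right)^{2} = \left(\left(2 + 6\right) + 13\right)^{2} = \left(8 + 13\right)^{2} = 21^{2} = 441$)
$u 64 = 441 \cdot 64 = 28224$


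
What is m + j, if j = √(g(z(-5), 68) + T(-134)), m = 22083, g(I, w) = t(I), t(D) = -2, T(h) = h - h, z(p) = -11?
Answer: 22083 + I*√2 ≈ 22083.0 + 1.4142*I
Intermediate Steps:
T(h) = 0
g(I, w) = -2
j = I*√2 (j = √(-2 + 0) = √(-2) = I*√2 ≈ 1.4142*I)
m + j = 22083 + I*√2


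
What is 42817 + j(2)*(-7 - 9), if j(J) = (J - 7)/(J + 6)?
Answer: 42827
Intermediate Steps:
j(J) = (-7 + J)/(6 + J)
42817 + j(2)*(-7 - 9) = 42817 + ((-7 + 2)/(6 + 2))*(-7 - 9) = 42817 + (-5/8)*(-16) = 42817 + ((1/8)*(-5))*(-16) = 42817 - 5/8*(-16) = 42817 + 10 = 42827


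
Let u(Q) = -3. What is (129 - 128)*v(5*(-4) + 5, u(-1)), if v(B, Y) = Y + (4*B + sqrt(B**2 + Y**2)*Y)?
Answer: -63 - 9*sqrt(26) ≈ -108.89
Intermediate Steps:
v(B, Y) = Y + 4*B + Y*sqrt(B**2 + Y**2) (v(B, Y) = Y + (4*B + Y*sqrt(B**2 + Y**2)) = Y + 4*B + Y*sqrt(B**2 + Y**2))
(129 - 128)*v(5*(-4) + 5, u(-1)) = (129 - 128)*(-3 + 4*(5*(-4) + 5) - 3*sqrt((5*(-4) + 5)**2 + (-3)**2)) = 1*(-3 + 4*(-20 + 5) - 3*sqrt((-20 + 5)**2 + 9)) = 1*(-3 + 4*(-15) - 3*sqrt((-15)**2 + 9)) = 1*(-3 - 60 - 3*sqrt(225 + 9)) = 1*(-3 - 60 - 9*sqrt(26)) = 1*(-63 - 9*sqrt(26)) = -63 - 9*sqrt(26)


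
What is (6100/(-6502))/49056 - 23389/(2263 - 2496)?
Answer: 1865050854067/18579543024 ≈ 100.38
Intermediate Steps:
(6100/(-6502))/49056 - 23389/(2263 - 2496) = (6100*(-1/6502))*(1/49056) - 23389/(-233) = -3050/3251*1/49056 - 23389*(-1/233) = -1525/79740528 + 23389/233 = 1865050854067/18579543024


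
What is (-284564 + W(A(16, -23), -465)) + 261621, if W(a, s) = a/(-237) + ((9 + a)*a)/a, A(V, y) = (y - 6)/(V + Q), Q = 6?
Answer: -59792360/2607 ≈ -22935.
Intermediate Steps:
A(V, y) = (-6 + y)/(6 + V) (A(V, y) = (y - 6)/(V + 6) = (-6 + y)/(6 + V))
W(a, s) = 9 + 236*a/237 (W(a, s) = a*(-1/237) + (a*(9 + a))/a = -a/237 + (9 + a) = 9 + 236*a/237)
(-284564 + W(A(16, -23), -465)) + 261621 = (-284564 + (9 + 236*((-6 - 23)/(6 + 16))/237)) + 261621 = (-284564 + (9 + 236*(-29/22)/237)) + 261621 = (-284564 + (9 + 236*((1/22)*(-29))/237)) + 261621 = (-284564 + (9 + (236/237)*(-29/22))) + 261621 = (-284564 + (9 - 3422/2607)) + 261621 = (-284564 + 20041/2607) + 261621 = -741838307/2607 + 261621 = -59792360/2607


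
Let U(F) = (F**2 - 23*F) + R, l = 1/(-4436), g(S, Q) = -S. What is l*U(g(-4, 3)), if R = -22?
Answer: 49/2218 ≈ 0.022092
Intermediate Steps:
l = -1/4436 ≈ -0.00022543
U(F) = -22 + F**2 - 23*F (U(F) = (F**2 - 23*F) - 22 = -22 + F**2 - 23*F)
l*U(g(-4, 3)) = -(-22 + (-1*(-4))**2 - (-23)*(-4))/4436 = -(-22 + 4**2 - 23*4)/4436 = -(-22 + 16 - 92)/4436 = -1/4436*(-98) = 49/2218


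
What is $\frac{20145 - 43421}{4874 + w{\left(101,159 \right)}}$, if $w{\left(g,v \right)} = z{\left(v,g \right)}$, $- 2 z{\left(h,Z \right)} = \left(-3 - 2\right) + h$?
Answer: $- \frac{23276}{4797} \approx -4.8522$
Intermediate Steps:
$z{\left(h,Z \right)} = \frac{5}{2} - \frac{h}{2}$ ($z{\left(h,Z \right)} = - \frac{\left(-3 - 2\right) + h}{2} = - \frac{-5 + h}{2} = \frac{5}{2} - \frac{h}{2}$)
$w{\left(g,v \right)} = \frac{5}{2} - \frac{v}{2}$
$\frac{20145 - 43421}{4874 + w{\left(101,159 \right)}} = \frac{20145 - 43421}{4874 + \left(\frac{5}{2} - \frac{159}{2}\right)} = - \frac{23276}{4874 + \left(\frac{5}{2} - \frac{159}{2}\right)} = - \frac{23276}{4874 - 77} = - \frac{23276}{4797}$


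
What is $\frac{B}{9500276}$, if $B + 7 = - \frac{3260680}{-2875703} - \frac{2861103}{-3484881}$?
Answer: $- \frac{247841249828}{466700254997531817} \approx -5.3105 \cdot 10^{-7}$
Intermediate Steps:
$B = - \frac{991364999312}{196499661693}$ ($B = -7 - \left(- \frac{3260680}{2875703} - \frac{953701}{1161627}\right) = -7 - - \frac{384132632539}{196499661693} = -7 + \left(\frac{3260680}{2875703} + \frac{953701}{1161627}\right) = -7 + \frac{384132632539}{196499661693} = - \frac{991364999312}{196499661693} \approx -5.0451$)
$\frac{B}{9500276} = - \frac{991364999312}{196499661693 \cdot 9500276} = \left(- \frac{991364999312}{196499661693}\right) \frac{1}{9500276} = - \frac{247841249828}{466700254997531817}$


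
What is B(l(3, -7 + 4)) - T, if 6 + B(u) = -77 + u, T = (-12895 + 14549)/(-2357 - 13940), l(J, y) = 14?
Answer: -1122839/16297 ≈ -68.899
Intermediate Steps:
T = -1654/16297 (T = 1654/(-16297) = 1654*(-1/16297) = -1654/16297 ≈ -0.10149)
B(u) = -83 + u (B(u) = -6 + (-77 + u) = -83 + u)
B(l(3, -7 + 4)) - T = (-83 + 14) - 1*(-1654/16297) = -69 + 1654/16297 = -1122839/16297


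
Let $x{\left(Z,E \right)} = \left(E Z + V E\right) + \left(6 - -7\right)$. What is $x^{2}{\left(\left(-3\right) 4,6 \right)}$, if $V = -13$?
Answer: $18769$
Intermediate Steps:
$x{\left(Z,E \right)} = 13 - 13 E + E Z$ ($x{\left(Z,E \right)} = \left(E Z - 13 E\right) + \left(6 - -7\right) = \left(- 13 E + E Z\right) + \left(6 + 7\right) = \left(- 13 E + E Z\right) + 13 = 13 - 13 E + E Z$)
$x^{2}{\left(\left(-3\right) 4,6 \right)} = \left(13 - 78 + 6 \left(\left(-3\right) 4\right)\right)^{2} = \left(13 - 78 + 6 \left(-12\right)\right)^{2} = \left(13 - 78 - 72\right)^{2} = \left(-137\right)^{2} = 18769$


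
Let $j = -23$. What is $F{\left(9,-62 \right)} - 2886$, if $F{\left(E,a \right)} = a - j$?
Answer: $-2925$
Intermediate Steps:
$F{\left(E,a \right)} = 23 + a$ ($F{\left(E,a \right)} = a - -23 = a + 23 = 23 + a$)
$F{\left(9,-62 \right)} - 2886 = \left(23 - 62\right) - 2886 = -39 - 2886 = -2925$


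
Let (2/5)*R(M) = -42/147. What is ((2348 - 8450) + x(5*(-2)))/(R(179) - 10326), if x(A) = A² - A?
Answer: 41944/72287 ≈ 0.58024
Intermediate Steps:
R(M) = -5/7 (R(M) = 5*(-42/147)/2 = 5*(-42*1/147)/2 = (5/2)*(-2/7) = -5/7)
((2348 - 8450) + x(5*(-2)))/(R(179) - 10326) = ((2348 - 8450) + (5*(-2))*(-1 + 5*(-2)))/(-5/7 - 10326) = (-6102 - 10*(-1 - 10))/(-72287/7) = (-6102 - 10*(-11))*(-7/72287) = (-6102 + 110)*(-7/72287) = -5992*(-7/72287) = 41944/72287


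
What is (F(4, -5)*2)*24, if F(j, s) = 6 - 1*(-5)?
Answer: 528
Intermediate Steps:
F(j, s) = 11 (F(j, s) = 6 + 5 = 11)
(F(4, -5)*2)*24 = (11*2)*24 = 22*24 = 528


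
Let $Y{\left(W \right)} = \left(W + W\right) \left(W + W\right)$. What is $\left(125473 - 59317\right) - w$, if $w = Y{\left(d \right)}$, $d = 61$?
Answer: $51272$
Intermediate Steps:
$Y{\left(W \right)} = 4 W^{2}$ ($Y{\left(W \right)} = 2 W 2 W = 4 W^{2}$)
$w = 14884$ ($w = 4 \cdot 61^{2} = 4 \cdot 3721 = 14884$)
$\left(125473 - 59317\right) - w = \left(125473 - 59317\right) - 14884 = 66156 - 14884 = 51272$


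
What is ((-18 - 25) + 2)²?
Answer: 1681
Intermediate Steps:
((-18 - 25) + 2)² = (-43 + 2)² = (-41)² = 1681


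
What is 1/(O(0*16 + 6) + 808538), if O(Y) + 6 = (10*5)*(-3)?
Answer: 1/808382 ≈ 1.2370e-6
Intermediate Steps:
O(Y) = -156 (O(Y) = -6 + (10*5)*(-3) = -6 + 50*(-3) = -6 - 150 = -156)
1/(O(0*16 + 6) + 808538) = 1/(-156 + 808538) = 1/808382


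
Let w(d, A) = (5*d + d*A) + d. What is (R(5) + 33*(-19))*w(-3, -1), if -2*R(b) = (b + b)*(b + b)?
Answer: 10155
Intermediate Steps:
R(b) = -2*b**2 (R(b) = -(b + b)*(b + b)/2 = -2*b*2*b/2 = -2*b**2)
w(d, A) = 6*d + A*d (w(d, A) = (5*d + A*d) + d = 6*d + A*d)
(R(5) + 33*(-19))*w(-3, -1) = (-2*5**2 + 33*(-19))*(-3*(6 - 1)) = (-2*25 - 627)*(-3*5) = (-50 - 627)*(-15) = -677*(-15) = 10155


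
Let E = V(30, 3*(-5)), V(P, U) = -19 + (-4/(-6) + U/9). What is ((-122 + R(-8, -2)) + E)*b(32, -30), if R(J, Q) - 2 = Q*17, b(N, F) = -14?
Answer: 2436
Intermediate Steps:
V(P, U) = -55/3 + U/9 (V(P, U) = -19 + (-4*(-1/6) + U*(1/9)) = -19 + (2/3 + U/9) = -55/3 + U/9)
E = -20 (E = -55/3 + (3*(-5))/9 = -55/3 + (1/9)*(-15) = -55/3 - 5/3 = -20)
R(J, Q) = 2 + 17*Q (R(J, Q) = 2 + Q*17 = 2 + 17*Q)
((-122 + R(-8, -2)) + E)*b(32, -30) = ((-122 + (2 + 17*(-2))) - 20)*(-14) = ((-122 + (2 - 34)) - 20)*(-14) = ((-122 - 32) - 20)*(-14) = (-154 - 20)*(-14) = -174*(-14) = 2436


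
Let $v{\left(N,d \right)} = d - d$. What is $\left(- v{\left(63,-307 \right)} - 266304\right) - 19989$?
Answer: $-286293$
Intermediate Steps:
$v{\left(N,d \right)} = 0$
$\left(- v{\left(63,-307 \right)} - 266304\right) - 19989 = \left(\left(-1\right) 0 - 266304\right) - 19989 = \left(0 - 266304\right) - 19989 = -266304 - 19989 = -286293$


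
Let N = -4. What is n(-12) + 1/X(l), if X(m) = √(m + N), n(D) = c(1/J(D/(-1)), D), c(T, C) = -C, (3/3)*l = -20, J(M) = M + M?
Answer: 12 - I*√6/12 ≈ 12.0 - 0.20412*I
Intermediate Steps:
J(M) = 2*M
l = -20
n(D) = -D
X(m) = √(-4 + m) (X(m) = √(m - 4) = √(-4 + m))
n(-12) + 1/X(l) = -1*(-12) + 1/(√(-4 - 20)) = 12 + 1/(√(-24)) = 12 + 1/(2*I*√6) = 12 - I*√6/12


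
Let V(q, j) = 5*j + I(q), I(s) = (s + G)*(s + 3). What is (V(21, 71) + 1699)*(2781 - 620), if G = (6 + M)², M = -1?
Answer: 6824438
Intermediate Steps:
G = 25 (G = (6 - 1)² = 5² = 25)
I(s) = (3 + s)*(25 + s) (I(s) = (s + 25)*(s + 3) = (25 + s)*(3 + s) = (3 + s)*(25 + s))
V(q, j) = 75 + q² + 5*j + 28*q (V(q, j) = 5*j + (75 + q² + 28*q) = 75 + q² + 5*j + 28*q)
(V(21, 71) + 1699)*(2781 - 620) = ((75 + 21² + 5*71 + 28*21) + 1699)*(2781 - 620) = ((75 + 441 + 355 + 588) + 1699)*2161 = (1459 + 1699)*2161 = 3158*2161 = 6824438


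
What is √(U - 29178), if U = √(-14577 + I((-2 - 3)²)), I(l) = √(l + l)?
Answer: √(-29178 + √(-14577 + 5*√2)) ≈ 0.3533 + 170.82*I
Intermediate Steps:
I(l) = √2*√l (I(l) = √(2*l) = √2*√l)
U = √(-14577 + 5*√2) (U = √(-14577 + √2*√((-2 - 3)²)) = √(-14577 + √2*√((-5)²)) = √(-14577 + √2*√25) = √(-14577 + √2*5) = √(-14577 + 5*√2) ≈ 120.71*I)
√(U - 29178) = √(√(-14577 + 5*√2) - 29178) = √(-29178 + √(-14577 + 5*√2))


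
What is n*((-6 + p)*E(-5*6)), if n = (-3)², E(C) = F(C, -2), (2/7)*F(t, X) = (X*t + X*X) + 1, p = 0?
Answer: -12285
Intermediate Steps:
F(t, X) = 7/2 + 7*X²/2 + 7*X*t/2 (F(t, X) = 7*((X*t + X*X) + 1)/2 = 7*((X*t + X²) + 1)/2 = 7*((X² + X*t) + 1)/2 = 7*(1 + X² + X*t)/2 = 7/2 + 7*X²/2 + 7*X*t/2)
E(C) = 35/2 - 7*C (E(C) = 7/2 + (7/2)*(-2)² + (7/2)*(-2)*C = 7/2 + (7/2)*4 - 7*C = 7/2 + 14 - 7*C = 35/2 - 7*C)
n = 9
n*((-6 + p)*E(-5*6)) = 9*((-6 + 0)*(35/2 - (-35)*6)) = 9*(-6*(35/2 - 7*(-30))) = 9*(-6*(35/2 + 210)) = 9*(-6*455/2) = 9*(-1365) = -12285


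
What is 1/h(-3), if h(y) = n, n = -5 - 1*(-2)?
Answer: -⅓ ≈ -0.33333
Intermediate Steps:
n = -3 (n = -5 + 2 = -3)
h(y) = -3
1/h(-3) = 1/(-3) = -⅓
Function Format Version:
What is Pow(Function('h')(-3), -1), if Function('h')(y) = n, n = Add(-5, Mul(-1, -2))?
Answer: Rational(-1, 3) ≈ -0.33333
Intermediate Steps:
n = -3 (n = Add(-5, 2) = -3)
Function('h')(y) = -3
Pow(Function('h')(-3), -1) = Pow(-3, -1) = Rational(-1, 3)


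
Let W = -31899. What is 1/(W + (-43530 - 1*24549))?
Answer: -1/99978 ≈ -1.0002e-5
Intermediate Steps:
1/(W + (-43530 - 1*24549)) = 1/(-31899 + (-43530 - 1*24549)) = 1/(-31899 + (-43530 - 24549)) = 1/(-31899 - 68079) = 1/(-99978) = -1/99978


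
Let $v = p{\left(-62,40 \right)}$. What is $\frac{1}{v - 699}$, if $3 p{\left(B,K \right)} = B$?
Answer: $- \frac{3}{2159} \approx -0.0013895$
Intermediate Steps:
$p{\left(B,K \right)} = \frac{B}{3}$
$v = - \frac{62}{3}$ ($v = \frac{1}{3} \left(-62\right) = - \frac{62}{3} \approx -20.667$)
$\frac{1}{v - 699} = \frac{1}{- \frac{62}{3} - 699} = \frac{1}{- \frac{2159}{3}} = - \frac{3}{2159}$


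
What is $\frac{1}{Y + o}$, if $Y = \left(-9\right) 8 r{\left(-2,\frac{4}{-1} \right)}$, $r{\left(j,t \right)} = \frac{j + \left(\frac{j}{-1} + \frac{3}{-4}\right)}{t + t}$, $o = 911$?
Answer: $\frac{4}{3617} \approx 0.0011059$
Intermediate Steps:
$r{\left(j,t \right)} = - \frac{3}{8 t}$ ($r{\left(j,t \right)} = \frac{j + \left(j \left(-1\right) + 3 \left(- \frac{1}{4}\right)\right)}{2 t} = \left(j - \left(\frac{3}{4} + j\right)\right) \frac{1}{2 t} = - \frac{3 \frac{1}{2 t}}{4} = - \frac{3}{8 t}$)
$Y = - \frac{27}{4}$ ($Y = \left(-9\right) 8 \left(- \frac{3}{8 \frac{4}{-1}}\right) = - 72 \left(- \frac{3}{8 \cdot 4 \left(-1\right)}\right) = - 72 \left(- \frac{3}{8 \left(-4\right)}\right) = - 72 \left(\left(- \frac{3}{8}\right) \left(- \frac{1}{4}\right)\right) = \left(-72\right) \frac{3}{32} = - \frac{27}{4} \approx -6.75$)
$\frac{1}{Y + o} = \frac{1}{- \frac{27}{4} + 911} = \frac{1}{\frac{3617}{4}} = \frac{4}{3617}$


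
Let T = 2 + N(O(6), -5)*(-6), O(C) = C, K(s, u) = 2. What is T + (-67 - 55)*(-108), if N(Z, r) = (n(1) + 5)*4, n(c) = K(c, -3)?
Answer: 13010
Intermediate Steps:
n(c) = 2
N(Z, r) = 28 (N(Z, r) = (2 + 5)*4 = 7*4 = 28)
T = -166 (T = 2 + 28*(-6) = 2 - 168 = -166)
T + (-67 - 55)*(-108) = -166 + (-67 - 55)*(-108) = -166 - 122*(-108) = -166 + 13176 = 13010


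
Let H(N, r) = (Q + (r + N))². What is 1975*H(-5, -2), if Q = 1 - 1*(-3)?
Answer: 17775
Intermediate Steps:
Q = 4 (Q = 1 + 3 = 4)
H(N, r) = (4 + N + r)² (H(N, r) = (4 + (r + N))² = (4 + (N + r))² = (4 + N + r)²)
1975*H(-5, -2) = 1975*(4 - 5 - 2)² = 1975*(-3)² = 1975*9 = 17775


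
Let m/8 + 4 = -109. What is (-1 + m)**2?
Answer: 819025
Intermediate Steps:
m = -904 (m = -32 + 8*(-109) = -32 - 872 = -904)
(-1 + m)**2 = (-1 - 904)**2 = (-905)**2 = 819025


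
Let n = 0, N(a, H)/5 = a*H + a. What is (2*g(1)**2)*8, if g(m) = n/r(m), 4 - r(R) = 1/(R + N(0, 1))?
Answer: 0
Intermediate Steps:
N(a, H) = 5*a + 5*H*a (N(a, H) = 5*(a*H + a) = 5*(H*a + a) = 5*(a + H*a) = 5*a + 5*H*a)
r(R) = 4 - 1/R (r(R) = 4 - 1/(R + 5*0*(1 + 1)) = 4 - 1/(R + 5*0*2) = 4 - 1/(R + 0) = 4 - 1/R)
g(m) = 0 (g(m) = 0/(4 - 1/m) = 0)
(2*g(1)**2)*8 = (2*0**2)*8 = (2*0)*8 = 0*8 = 0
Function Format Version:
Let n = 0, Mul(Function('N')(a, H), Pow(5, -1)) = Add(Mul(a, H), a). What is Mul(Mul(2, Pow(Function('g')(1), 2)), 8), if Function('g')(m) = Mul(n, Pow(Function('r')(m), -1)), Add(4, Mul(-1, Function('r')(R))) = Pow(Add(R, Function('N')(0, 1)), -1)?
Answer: 0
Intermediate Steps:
Function('N')(a, H) = Add(Mul(5, a), Mul(5, H, a)) (Function('N')(a, H) = Mul(5, Add(Mul(a, H), a)) = Mul(5, Add(Mul(H, a), a)) = Mul(5, Add(a, Mul(H, a))) = Add(Mul(5, a), Mul(5, H, a)))
Function('r')(R) = Add(4, Mul(-1, Pow(R, -1))) (Function('r')(R) = Add(4, Mul(-1, Pow(Add(R, Mul(5, 0, Add(1, 1))), -1))) = Add(4, Mul(-1, Pow(Add(R, Mul(5, 0, 2)), -1))) = Add(4, Mul(-1, Pow(Add(R, 0), -1))) = Add(4, Mul(-1, Pow(R, -1))))
Function('g')(m) = 0 (Function('g')(m) = Mul(0, Pow(Add(4, Mul(-1, Pow(m, -1))), -1)) = 0)
Mul(Mul(2, Pow(Function('g')(1), 2)), 8) = Mul(Mul(2, Pow(0, 2)), 8) = Mul(Mul(2, 0), 8) = Mul(0, 8) = 0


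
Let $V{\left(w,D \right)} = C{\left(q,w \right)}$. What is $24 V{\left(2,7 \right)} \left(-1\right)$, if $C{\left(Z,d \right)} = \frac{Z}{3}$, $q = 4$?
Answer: $-32$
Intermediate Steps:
$C{\left(Z,d \right)} = \frac{Z}{3}$ ($C{\left(Z,d \right)} = Z \frac{1}{3} = \frac{Z}{3}$)
$V{\left(w,D \right)} = \frac{4}{3}$ ($V{\left(w,D \right)} = \frac{1}{3} \cdot 4 = \frac{4}{3}$)
$24 V{\left(2,7 \right)} \left(-1\right) = 24 \cdot \frac{4}{3} \left(-1\right) = 32 \left(-1\right) = -32$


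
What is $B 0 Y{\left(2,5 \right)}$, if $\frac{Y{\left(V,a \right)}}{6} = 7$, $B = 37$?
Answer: $0$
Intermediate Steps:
$Y{\left(V,a \right)} = 42$ ($Y{\left(V,a \right)} = 6 \cdot 7 = 42$)
$B 0 Y{\left(2,5 \right)} = 37 \cdot 0 \cdot 42 = 0 \cdot 42 = 0$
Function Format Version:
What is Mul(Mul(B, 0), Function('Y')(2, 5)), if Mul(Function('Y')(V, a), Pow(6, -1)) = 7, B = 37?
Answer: 0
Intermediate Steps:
Function('Y')(V, a) = 42 (Function('Y')(V, a) = Mul(6, 7) = 42)
Mul(Mul(B, 0), Function('Y')(2, 5)) = Mul(Mul(37, 0), 42) = Mul(0, 42) = 0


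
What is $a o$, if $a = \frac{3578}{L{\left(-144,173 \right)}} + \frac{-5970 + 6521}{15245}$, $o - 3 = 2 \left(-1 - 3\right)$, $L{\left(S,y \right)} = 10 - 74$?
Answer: $\frac{27255673}{97568} \approx 279.35$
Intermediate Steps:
$L{\left(S,y \right)} = -64$
$o = -5$ ($o = 3 + 2 \left(-1 - 3\right) = 3 + 2 \left(-4\right) = 3 - 8 = -5$)
$a = - \frac{27255673}{487840}$ ($a = \frac{3578}{-64} + \frac{-5970 + 6521}{15245} = 3578 \left(- \frac{1}{64}\right) + 551 \cdot \frac{1}{15245} = - \frac{1789}{32} + \frac{551}{15245} = - \frac{27255673}{487840} \approx -55.87$)
$a o = \left(- \frac{27255673}{487840}\right) \left(-5\right) = \frac{27255673}{97568}$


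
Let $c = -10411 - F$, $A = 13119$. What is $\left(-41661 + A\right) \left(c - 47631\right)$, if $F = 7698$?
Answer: $1876351080$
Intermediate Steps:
$c = -18109$ ($c = -10411 - 7698 = -18109$)
$\left(-41661 + A\right) \left(c - 47631\right) = \left(-41661 + 13119\right) \left(-18109 - 47631\right) = \left(-28542\right) \left(-65740\right) = 1876351080$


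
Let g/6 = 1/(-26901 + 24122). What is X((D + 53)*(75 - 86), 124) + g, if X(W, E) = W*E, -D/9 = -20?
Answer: -883199554/2779 ≈ -3.1781e+5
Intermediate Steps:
D = 180 (D = -9*(-20) = 180)
g = -6/2779 (g = 6/(-26901 + 24122) = 6/(-2779) = 6*(-1/2779) = -6/2779 ≈ -0.0021591)
X(W, E) = E*W
X((D + 53)*(75 - 86), 124) + g = 124*((180 + 53)*(75 - 86)) - 6/2779 = 124*(233*(-11)) - 6/2779 = 124*(-2563) - 6/2779 = -317812 - 6/2779 = -883199554/2779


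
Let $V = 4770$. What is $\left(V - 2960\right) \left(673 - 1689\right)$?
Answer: $-1838960$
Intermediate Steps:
$\left(V - 2960\right) \left(673 - 1689\right) = \left(4770 - 2960\right) \left(673 - 1689\right) = 1810 \left(-1016\right) = -1838960$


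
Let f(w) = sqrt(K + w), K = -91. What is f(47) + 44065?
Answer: 44065 + 2*I*sqrt(11) ≈ 44065.0 + 6.6332*I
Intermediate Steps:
f(w) = sqrt(-91 + w)
f(47) + 44065 = sqrt(-91 + 47) + 44065 = sqrt(-44) + 44065 = 2*I*sqrt(11) + 44065 = 44065 + 2*I*sqrt(11)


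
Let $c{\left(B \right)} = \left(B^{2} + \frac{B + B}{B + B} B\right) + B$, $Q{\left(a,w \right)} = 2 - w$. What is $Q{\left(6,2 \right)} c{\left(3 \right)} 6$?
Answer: $0$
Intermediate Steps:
$c{\left(B \right)} = B^{2} + 2 B$ ($c{\left(B \right)} = \left(B^{2} + \frac{2 B}{2 B} B\right) + B = \left(B^{2} + 2 B \frac{1}{2 B} B\right) + B = \left(B^{2} + 1 B\right) + B = \left(B^{2} + B\right) + B = \left(B + B^{2}\right) + B = B^{2} + 2 B$)
$Q{\left(6,2 \right)} c{\left(3 \right)} 6 = \left(2 - 2\right) 3 \left(2 + 3\right) 6 = \left(2 - 2\right) 3 \cdot 5 \cdot 6 = 0 \cdot 15 \cdot 6 = 0 \cdot 6 = 0$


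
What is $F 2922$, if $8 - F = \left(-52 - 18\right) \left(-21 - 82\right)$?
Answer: $-21044244$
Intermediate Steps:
$F = -7202$ ($F = 8 - \left(-52 - 18\right) \left(-21 - 82\right) = 8 - \left(-70\right) \left(-103\right) = 8 - 7210 = -7202$)
$F 2922 = \left(-7202\right) 2922 = -21044244$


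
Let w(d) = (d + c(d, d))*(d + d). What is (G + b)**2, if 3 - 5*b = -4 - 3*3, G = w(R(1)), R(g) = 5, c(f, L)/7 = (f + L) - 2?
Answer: 9400356/25 ≈ 3.7601e+5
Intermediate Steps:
c(f, L) = -14 + 7*L + 7*f (c(f, L) = 7*((f + L) - 2) = 7*((L + f) - 2) = 7*(-2 + L + f) = -14 + 7*L + 7*f)
w(d) = 2*d*(-14 + 15*d) (w(d) = (d + (-14 + 7*d + 7*d))*(d + d) = (d + (-14 + 14*d))*(2*d) = (-14 + 15*d)*(2*d) = 2*d*(-14 + 15*d))
G = 610 (G = 2*5*(-14 + 15*5) = 2*5*(-14 + 75) = 2*5*61 = 610)
b = 16/5 (b = 3/5 - (-4 - 3*3)/5 = 3/5 - (-4 - 9)/5 = 3/5 - 1/5*(-13) = 3/5 + 13/5 = 16/5 ≈ 3.2000)
(G + b)**2 = (610 + 16/5)**2 = (3066/5)**2 = 9400356/25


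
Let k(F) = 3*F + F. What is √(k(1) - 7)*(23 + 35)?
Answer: 58*I*√3 ≈ 100.46*I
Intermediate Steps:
k(F) = 4*F
√(k(1) - 7)*(23 + 35) = √(4*1 - 7)*(23 + 35) = √(4 - 7)*58 = √(-3)*58 = (I*√3)*58 = 58*I*√3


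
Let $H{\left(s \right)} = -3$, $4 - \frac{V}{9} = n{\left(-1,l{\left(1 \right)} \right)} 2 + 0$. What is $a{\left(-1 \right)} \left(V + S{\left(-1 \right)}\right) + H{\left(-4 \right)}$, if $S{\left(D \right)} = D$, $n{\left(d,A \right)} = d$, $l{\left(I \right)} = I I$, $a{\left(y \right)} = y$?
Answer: $-56$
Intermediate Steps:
$l{\left(I \right)} = I^{2}$
$V = 54$ ($V = 36 - 9 \left(\left(-1\right) 2 + 0\right) = 36 - 9 \left(-2 + 0\right) = 36 - -18 = 36 + 18 = 54$)
$a{\left(-1 \right)} \left(V + S{\left(-1 \right)}\right) + H{\left(-4 \right)} = - (54 - 1) - 3 = \left(-1\right) 53 - 3 = -53 - 3 = -56$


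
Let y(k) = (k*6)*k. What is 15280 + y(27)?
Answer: 19654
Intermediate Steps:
y(k) = 6*k² (y(k) = (6*k)*k = 6*k²)
15280 + y(27) = 15280 + 6*27² = 15280 + 6*729 = 15280 + 4374 = 19654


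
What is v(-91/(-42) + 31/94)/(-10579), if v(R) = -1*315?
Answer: 315/10579 ≈ 0.029776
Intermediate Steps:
v(R) = -315
v(-91/(-42) + 31/94)/(-10579) = -315/(-10579) = -315*(-1/10579) = 315/10579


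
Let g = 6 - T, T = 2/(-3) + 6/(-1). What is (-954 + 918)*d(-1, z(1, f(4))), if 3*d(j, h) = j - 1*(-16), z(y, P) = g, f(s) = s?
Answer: -180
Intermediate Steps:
T = -20/3 (T = 2*(-1/3) + 6*(-1) = -2/3 - 6 = -20/3 ≈ -6.6667)
g = 38/3 (g = 6 - 1*(-20/3) = 6 + 20/3 = 38/3 ≈ 12.667)
z(y, P) = 38/3
d(j, h) = 16/3 + j/3 (d(j, h) = (j - 1*(-16))/3 = (j + 16)/3 = (16 + j)/3 = 16/3 + j/3)
(-954 + 918)*d(-1, z(1, f(4))) = (-954 + 918)*(16/3 + (1/3)*(-1)) = -36*(16/3 - 1/3) = -36*5 = -180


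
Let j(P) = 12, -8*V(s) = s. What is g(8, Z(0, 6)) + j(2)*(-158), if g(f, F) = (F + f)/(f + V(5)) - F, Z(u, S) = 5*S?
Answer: -113330/59 ≈ -1920.8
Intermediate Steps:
V(s) = -s/8
g(f, F) = -F + (F + f)/(-5/8 + f) (g(f, F) = (F + f)/(f - ⅛*5) - F = (F + f)/(f - 5/8) - F = (F + f)/(-5/8 + f) - F = -F + (F + f)/(-5/8 + f))
g(8, Z(0, 6)) + j(2)*(-158) = (8*8 + 13*(5*6) - 8*5*6*8)/(-5 + 8*8) + 12*(-158) = (64 + 13*30 - 8*30*8)/(-5 + 64) - 1896 = (64 + 390 - 1920)/59 - 1896 = (1/59)*(-1466) - 1896 = -1466/59 - 1896 = -113330/59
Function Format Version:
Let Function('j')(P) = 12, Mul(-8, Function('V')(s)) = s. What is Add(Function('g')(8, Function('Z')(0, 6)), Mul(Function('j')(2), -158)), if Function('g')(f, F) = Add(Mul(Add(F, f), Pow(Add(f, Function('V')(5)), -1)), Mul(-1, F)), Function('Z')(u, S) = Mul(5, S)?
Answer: Rational(-113330, 59) ≈ -1920.8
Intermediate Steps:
Function('V')(s) = Mul(Rational(-1, 8), s)
Function('g')(f, F) = Add(Mul(-1, F), Mul(Pow(Add(Rational(-5, 8), f), -1), Add(F, f))) (Function('g')(f, F) = Add(Mul(Add(F, f), Pow(Add(f, Mul(Rational(-1, 8), 5)), -1)), Mul(-1, F)) = Add(Mul(Add(F, f), Pow(Add(f, Rational(-5, 8)), -1)), Mul(-1, F)) = Add(Mul(Add(F, f), Pow(Add(Rational(-5, 8), f), -1)), Mul(-1, F)) = Add(Mul(Pow(Add(Rational(-5, 8), f), -1), Add(F, f)), Mul(-1, F)) = Add(Mul(-1, F), Mul(Pow(Add(Rational(-5, 8), f), -1), Add(F, f))))
Add(Function('g')(8, Function('Z')(0, 6)), Mul(Function('j')(2), -158)) = Add(Mul(Pow(Add(-5, Mul(8, 8)), -1), Add(Mul(8, 8), Mul(13, Mul(5, 6)), Mul(-8, Mul(5, 6), 8))), Mul(12, -158)) = Add(Mul(Pow(Add(-5, 64), -1), Add(64, Mul(13, 30), Mul(-8, 30, 8))), -1896) = Add(Mul(Pow(59, -1), Add(64, 390, -1920)), -1896) = Add(Mul(Rational(1, 59), -1466), -1896) = Add(Rational(-1466, 59), -1896) = Rational(-113330, 59)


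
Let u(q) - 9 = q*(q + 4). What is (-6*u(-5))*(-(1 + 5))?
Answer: 504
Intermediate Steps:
u(q) = 9 + q*(4 + q) (u(q) = 9 + q*(q + 4) = 9 + q*(4 + q))
(-6*u(-5))*(-(1 + 5)) = (-6*(9 + (-5)² + 4*(-5)))*(-(1 + 5)) = (-6*(9 + 25 - 20))*(-1*6) = -6*14*(-6) = -84*(-6) = 504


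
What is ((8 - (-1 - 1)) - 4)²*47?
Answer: 1692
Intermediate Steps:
((8 - (-1 - 1)) - 4)²*47 = ((8 - 1*(-2)) - 4)²*47 = ((8 + 2) - 4)²*47 = (10 - 4)²*47 = 6²*47 = 36*47 = 1692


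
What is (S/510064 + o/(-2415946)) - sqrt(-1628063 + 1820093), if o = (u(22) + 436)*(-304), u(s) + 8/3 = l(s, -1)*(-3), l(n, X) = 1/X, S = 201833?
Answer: 832912857479/1848430620816 - sqrt(192030) ≈ -437.76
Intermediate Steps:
u(s) = 1/3 (u(s) = -8/3 - 3/(-1) = -8/3 - 1*(-3) = -8/3 + 3 = 1/3)
o = -397936/3 (o = (1/3 + 436)*(-304) = (1309/3)*(-304) = -397936/3 ≈ -1.3265e+5)
(S/510064 + o/(-2415946)) - sqrt(-1628063 + 1820093) = (201833/510064 - 397936/3/(-2415946)) - sqrt(-1628063 + 1820093) = (201833*(1/510064) - 397936/3*(-1/2415946)) - sqrt(192030) = (201833/510064 + 198968/3623919) - sqrt(192030) = 832912857479/1848430620816 - sqrt(192030)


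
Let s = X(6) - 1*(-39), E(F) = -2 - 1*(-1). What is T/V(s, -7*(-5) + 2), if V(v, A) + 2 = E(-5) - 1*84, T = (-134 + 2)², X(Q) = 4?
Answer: -5808/29 ≈ -200.28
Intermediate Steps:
T = 17424 (T = (-132)² = 17424)
E(F) = -1 (E(F) = -2 + 1 = -1)
s = 43 (s = 4 - 1*(-39) = 4 + 39 = 43)
V(v, A) = -87 (V(v, A) = -2 + (-1 - 1*84) = -2 + (-1 - 84) = -2 - 85 = -87)
T/V(s, -7*(-5) + 2) = 17424/(-87) = 17424*(-1/87) = -5808/29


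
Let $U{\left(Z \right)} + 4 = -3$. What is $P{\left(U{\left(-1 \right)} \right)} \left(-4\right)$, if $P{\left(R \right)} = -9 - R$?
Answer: $8$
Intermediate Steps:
$U{\left(Z \right)} = -7$ ($U{\left(Z \right)} = -4 - 3 = -7$)
$P{\left(U{\left(-1 \right)} \right)} \left(-4\right) = \left(-9 - -7\right) \left(-4\right) = \left(-9 + 7\right) \left(-4\right) = \left(-2\right) \left(-4\right) = 8$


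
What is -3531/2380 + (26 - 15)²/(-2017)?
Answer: -7410007/4800460 ≈ -1.5436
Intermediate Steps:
-3531/2380 + (26 - 15)²/(-2017) = -3531*1/2380 + 11²*(-1/2017) = -3531/2380 + 121*(-1/2017) = -3531/2380 - 121/2017 = -7410007/4800460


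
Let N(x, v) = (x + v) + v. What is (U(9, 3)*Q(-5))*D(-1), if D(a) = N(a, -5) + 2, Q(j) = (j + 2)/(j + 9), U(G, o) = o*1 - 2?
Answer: 27/4 ≈ 6.7500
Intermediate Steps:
N(x, v) = x + 2*v (N(x, v) = (v + x) + v = x + 2*v)
U(G, o) = -2 + o (U(G, o) = o - 2 = -2 + o)
Q(j) = (2 + j)/(9 + j)
D(a) = -8 + a (D(a) = (a + 2*(-5)) + 2 = (a - 10) + 2 = (-10 + a) + 2 = -8 + a)
(U(9, 3)*Q(-5))*D(-1) = ((-2 + 3)*((2 - 5)/(9 - 5)))*(-8 - 1) = (1*(-3/4))*(-9) = -3/4*(-9) = 27/4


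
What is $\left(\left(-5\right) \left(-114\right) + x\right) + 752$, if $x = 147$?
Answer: $1469$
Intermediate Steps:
$\left(\left(-5\right) \left(-114\right) + x\right) + 752 = \left(\left(-5\right) \left(-114\right) + 147\right) + 752 = \left(570 + 147\right) + 752 = 717 + 752 = 1469$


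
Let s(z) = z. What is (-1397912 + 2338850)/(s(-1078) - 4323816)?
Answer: -470469/2162447 ≈ -0.21756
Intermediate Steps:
(-1397912 + 2338850)/(s(-1078) - 4323816) = (-1397912 + 2338850)/(-1078 - 4323816) = 940938/(-4324894) = 940938*(-1/4324894) = -470469/2162447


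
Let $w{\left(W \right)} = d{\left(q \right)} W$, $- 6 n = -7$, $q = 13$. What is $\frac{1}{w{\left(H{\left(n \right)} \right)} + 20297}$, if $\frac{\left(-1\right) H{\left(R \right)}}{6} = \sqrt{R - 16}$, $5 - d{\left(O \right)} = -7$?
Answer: $\frac{20297}{412045105} + \frac{12 i \sqrt{534}}{412045105} \approx 4.9259 \cdot 10^{-5} + 6.7299 \cdot 10^{-7} i$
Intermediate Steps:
$n = \frac{7}{6}$ ($n = \left(- \frac{1}{6}\right) \left(-7\right) = \frac{7}{6} \approx 1.1667$)
$d{\left(O \right)} = 12$ ($d{\left(O \right)} = 5 - -7 = 5 + 7 = 12$)
$H{\left(R \right)} = - 6 \sqrt{-16 + R}$ ($H{\left(R \right)} = - 6 \sqrt{R - 16} = - 6 \sqrt{-16 + R}$)
$w{\left(W \right)} = 12 W$
$\frac{1}{w{\left(H{\left(n \right)} \right)} + 20297} = \frac{1}{12 \left(- 6 \sqrt{-16 + \frac{7}{6}}\right) + 20297} = \frac{1}{12 \left(- 6 \sqrt{- \frac{89}{6}}\right) + 20297} = \frac{1}{12 \left(- 6 \frac{i \sqrt{534}}{6}\right) + 20297} = \frac{1}{12 \left(- i \sqrt{534}\right) + 20297} = \frac{1}{- 12 i \sqrt{534} + 20297} = \frac{1}{20297 - 12 i \sqrt{534}}$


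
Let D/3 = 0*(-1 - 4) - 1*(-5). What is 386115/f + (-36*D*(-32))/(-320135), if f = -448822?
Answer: -26272913937/28736726194 ≈ -0.91426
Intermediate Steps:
D = 15 (D = 3*(0*(-1 - 4) - 1*(-5)) = 3*(0*(-5) + 5) = 3*(0 + 5) = 3*5 = 15)
386115/f + (-36*D*(-32))/(-320135) = 386115/(-448822) + (-36*15*(-32))/(-320135) = 386115*(-1/448822) - 540*(-32)*(-1/320135) = -386115/448822 + 17280*(-1/320135) = -386115/448822 - 3456/64027 = -26272913937/28736726194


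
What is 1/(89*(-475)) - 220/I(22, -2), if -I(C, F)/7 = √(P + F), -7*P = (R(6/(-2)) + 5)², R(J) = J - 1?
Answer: -1/42275 - 44*I*√105/21 ≈ -2.3655e-5 - 21.47*I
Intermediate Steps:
R(J) = -1 + J
P = -⅐ (P = -((-1 + 6/(-2)) + 5)²/7 = -((-1 + 6*(-½)) + 5)²/7 = -((-1 - 3) + 5)²/7 = -(-4 + 5)²/7 = -⅐*1² = -⅐*1 = -⅐ ≈ -0.14286)
I(C, F) = -7*√(-⅐ + F)
1/(89*(-475)) - 220/I(22, -2) = 1/(89*(-475)) - 220*(-1/√(-7 + 49*(-2))) = (1/89)*(-1/475) - 220*(-1/√(-7 - 98)) = -1/42275 - 220*I*√105/105 = -1/42275 - 44*I*√105/21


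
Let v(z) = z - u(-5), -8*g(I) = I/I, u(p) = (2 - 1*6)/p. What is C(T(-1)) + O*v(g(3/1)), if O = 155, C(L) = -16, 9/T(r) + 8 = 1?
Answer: -1275/8 ≈ -159.38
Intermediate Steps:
T(r) = -9/7 (T(r) = 9/(-8 + 1) = 9/(-7) = 9*(-⅐) = -9/7)
u(p) = -4/p (u(p) = (2 - 6)/p = -4/p)
g(I) = -⅛ (g(I) = -I/(8*I) = -⅛*1 = -⅛)
v(z) = -⅘ + z (v(z) = z - (-4)/(-5) = z - (-4)*(-1)/5 = z - 1*⅘ = z - ⅘ = -⅘ + z)
C(T(-1)) + O*v(g(3/1)) = -16 + 155*(-⅘ - ⅛) = -16 + 155*(-37/40) = -16 - 1147/8 = -1275/8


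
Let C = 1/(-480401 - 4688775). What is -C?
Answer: 1/5169176 ≈ 1.9345e-7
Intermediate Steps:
C = -1/5169176 (C = 1/(-5169176) = -1/5169176 ≈ -1.9345e-7)
-C = -1*(-1/5169176) = 1/5169176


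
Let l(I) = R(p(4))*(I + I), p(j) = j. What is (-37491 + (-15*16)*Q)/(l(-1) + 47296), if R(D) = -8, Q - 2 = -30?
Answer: -30771/47312 ≈ -0.65038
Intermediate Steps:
Q = -28 (Q = 2 - 30 = -28)
l(I) = -16*I (l(I) = -8*(I + I) = -16*I)
(-37491 + (-15*16)*Q)/(l(-1) + 47296) = (-37491 - 15*16*(-28))/(-16*(-1) + 47296) = (-37491 - 240*(-28))/(16 + 47296) = (-37491 + 6720)/47312 = -30771*1/47312 = -30771/47312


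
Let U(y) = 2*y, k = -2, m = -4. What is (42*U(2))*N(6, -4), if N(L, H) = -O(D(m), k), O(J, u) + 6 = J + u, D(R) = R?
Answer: 2016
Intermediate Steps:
O(J, u) = -6 + J + u (O(J, u) = -6 + (J + u) = -6 + J + u)
N(L, H) = 12 (N(L, H) = -(-6 - 4 - 2) = -1*(-12) = 12)
(42*U(2))*N(6, -4) = (42*(2*2))*12 = (42*4)*12 = 168*12 = 2016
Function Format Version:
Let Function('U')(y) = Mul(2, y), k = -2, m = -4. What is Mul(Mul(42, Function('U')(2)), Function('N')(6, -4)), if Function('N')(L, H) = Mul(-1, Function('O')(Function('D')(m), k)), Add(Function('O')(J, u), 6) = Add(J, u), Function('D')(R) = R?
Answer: 2016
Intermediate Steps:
Function('O')(J, u) = Add(-6, J, u) (Function('O')(J, u) = Add(-6, Add(J, u)) = Add(-6, J, u))
Function('N')(L, H) = 12 (Function('N')(L, H) = Mul(-1, Add(-6, -4, -2)) = Mul(-1, -12) = 12)
Mul(Mul(42, Function('U')(2)), Function('N')(6, -4)) = Mul(Mul(42, Mul(2, 2)), 12) = Mul(Mul(42, 4), 12) = Mul(168, 12) = 2016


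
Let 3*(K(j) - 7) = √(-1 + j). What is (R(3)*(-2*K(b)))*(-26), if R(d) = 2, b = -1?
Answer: 728 + 104*I*√2/3 ≈ 728.0 + 49.026*I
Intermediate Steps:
K(j) = 7 + √(-1 + j)/3
(R(3)*(-2*K(b)))*(-26) = (2*(-2*(7 + √(-1 - 1)/3)))*(-26) = (2*(-2*(7 + √(-2)/3)))*(-26) = (2*(-2*(7 + (I*√2)/3)))*(-26) = (2*(-2*(7 + I*√2/3)))*(-26) = (2*(-14 - 2*I*√2/3))*(-26) = (-28 - 4*I*√2/3)*(-26) = 728 + 104*I*√2/3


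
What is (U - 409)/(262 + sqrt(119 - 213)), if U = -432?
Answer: -110171/34369 + 841*I*sqrt(94)/68738 ≈ -3.2055 + 0.11862*I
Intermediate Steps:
(U - 409)/(262 + sqrt(119 - 213)) = (-432 - 409)/(262 + sqrt(119 - 213)) = -841/(262 + sqrt(-94)) = -841/(262 + I*sqrt(94))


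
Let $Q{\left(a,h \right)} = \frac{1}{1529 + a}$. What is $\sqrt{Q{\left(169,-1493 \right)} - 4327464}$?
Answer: $\frac{i \sqrt{12476961512958}}{1698} \approx 2080.3 i$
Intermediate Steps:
$\sqrt{Q{\left(169,-1493 \right)} - 4327464} = \sqrt{\frac{1}{1529 + 169} - 4327464} = \sqrt{\frac{1}{1698} - 4327464} = \sqrt{- \frac{7348033871}{1698}} = \frac{i \sqrt{12476961512958}}{1698}$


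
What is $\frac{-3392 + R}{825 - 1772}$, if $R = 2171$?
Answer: $\frac{1221}{947} \approx 1.2893$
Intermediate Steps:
$\frac{-3392 + R}{825 - 1772} = \frac{-3392 + 2171}{825 - 1772} = - \frac{1221}{-947} = \left(-1221\right) \left(- \frac{1}{947}\right) = \frac{1221}{947}$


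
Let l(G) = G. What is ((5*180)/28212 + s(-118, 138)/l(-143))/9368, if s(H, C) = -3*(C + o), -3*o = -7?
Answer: 125062/393682003 ≈ 0.00031767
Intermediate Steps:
o = 7/3 (o = -⅓*(-7) = 7/3 ≈ 2.3333)
s(H, C) = -7 - 3*C (s(H, C) = -3*(C + 7/3) = -3*(7/3 + C) = -7 - 3*C)
((5*180)/28212 + s(-118, 138)/l(-143))/9368 = ((5*180)/28212 + (-7 - 3*138)/(-143))/9368 = (900*(1/28212) + (-7 - 414)*(-1/143))*(1/9368) = (75/2351 - 421*(-1/143))*(1/9368) = (75/2351 + 421/143)*(1/9368) = (1000496/336193)*(1/9368) = 125062/393682003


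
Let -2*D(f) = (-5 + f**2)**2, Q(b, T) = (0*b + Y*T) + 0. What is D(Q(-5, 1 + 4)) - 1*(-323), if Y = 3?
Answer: -23877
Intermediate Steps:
Q(b, T) = 3*T (Q(b, T) = (0*b + 3*T) + 0 = (0 + 3*T) + 0 = 3*T + 0 = 3*T)
D(f) = -(-5 + f**2)**2/2
D(Q(-5, 1 + 4)) - 1*(-323) = -(-5 + (3*(1 + 4))**2)**2/2 - 1*(-323) = -(-5 + (3*5)**2)**2/2 + 323 = -(-5 + 15**2)**2/2 + 323 = -(-5 + 225)**2/2 + 323 = -1/2*220**2 + 323 = -1/2*48400 + 323 = -24200 + 323 = -23877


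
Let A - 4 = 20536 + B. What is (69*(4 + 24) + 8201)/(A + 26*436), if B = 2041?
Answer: 10133/33917 ≈ 0.29876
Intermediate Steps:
A = 22581 (A = 4 + (20536 + 2041) = 4 + 22577 = 22581)
(69*(4 + 24) + 8201)/(A + 26*436) = (69*(4 + 24) + 8201)/(22581 + 26*436) = (69*28 + 8201)/(22581 + 11336) = (1932 + 8201)/33917 = 10133*(1/33917) = 10133/33917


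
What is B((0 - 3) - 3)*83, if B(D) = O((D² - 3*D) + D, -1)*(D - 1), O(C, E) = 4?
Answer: -2324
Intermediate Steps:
B(D) = -4 + 4*D (B(D) = 4*(D - 1) = 4*(-1 + D) = -4 + 4*D)
B((0 - 3) - 3)*83 = (-4 + 4*((0 - 3) - 3))*83 = (-4 + 4*(-3 - 3))*83 = (-4 + 4*(-6))*83 = (-4 - 24)*83 = -28*83 = -2324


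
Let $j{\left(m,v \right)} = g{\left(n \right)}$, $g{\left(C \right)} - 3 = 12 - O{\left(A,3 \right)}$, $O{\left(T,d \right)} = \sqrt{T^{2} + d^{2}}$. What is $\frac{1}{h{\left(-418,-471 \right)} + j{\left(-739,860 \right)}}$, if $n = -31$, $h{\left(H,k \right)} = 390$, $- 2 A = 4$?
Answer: $\frac{405}{164012} + \frac{\sqrt{13}}{164012} \approx 0.0024913$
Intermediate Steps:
$A = -2$ ($A = \left(- \frac{1}{2}\right) 4 = -2$)
$g{\left(C \right)} = 15 - \sqrt{13}$ ($g{\left(C \right)} = 3 + \left(12 - \sqrt{\left(-2\right)^{2} + 3^{2}}\right) = 3 + \left(12 - \sqrt{4 + 9}\right) = 3 + \left(12 - \sqrt{13}\right) = 15 - \sqrt{13}$)
$j{\left(m,v \right)} = 15 - \sqrt{13}$
$\frac{1}{h{\left(-418,-471 \right)} + j{\left(-739,860 \right)}} = \frac{1}{390 + \left(15 - \sqrt{13}\right)} = \frac{1}{405 - \sqrt{13}}$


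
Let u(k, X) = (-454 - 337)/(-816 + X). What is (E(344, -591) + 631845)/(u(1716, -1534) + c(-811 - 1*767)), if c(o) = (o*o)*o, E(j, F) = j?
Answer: -1485644150/9233978496409 ≈ -0.00016089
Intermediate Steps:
u(k, X) = -791/(-816 + X)
c(o) = o³ (c(o) = o²*o = o³)
(E(344, -591) + 631845)/(u(1716, -1534) + c(-811 - 1*767)) = (344 + 631845)/(-791/(-816 - 1534) + (-811 - 1*767)³) = 632189/(-791/(-2350) + (-811 - 767)³) = 632189/(-791*(-1/2350) + (-1578)³) = 632189/(791/2350 - 3929352552) = 632189/(-9233978496409/2350) = 632189*(-2350/9233978496409) = -1485644150/9233978496409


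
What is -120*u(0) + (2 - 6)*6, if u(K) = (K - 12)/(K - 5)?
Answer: -312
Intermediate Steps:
u(K) = (-12 + K)/(-5 + K)
-120*u(0) + (2 - 6)*6 = -120*(-12 + 0)/(-5 + 0) + (2 - 6)*6 = -120*(-12)/(-5) - 4*6 = -(-24)*(-12) - 24 = -120*12/5 - 24 = -288 - 24 = -312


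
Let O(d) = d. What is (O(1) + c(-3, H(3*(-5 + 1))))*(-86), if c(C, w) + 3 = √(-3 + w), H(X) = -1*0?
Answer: 172 - 86*I*√3 ≈ 172.0 - 148.96*I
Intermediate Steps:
H(X) = 0
c(C, w) = -3 + √(-3 + w)
(O(1) + c(-3, H(3*(-5 + 1))))*(-86) = (1 + (-3 + √(-3 + 0)))*(-86) = (1 + (-3 + √(-3)))*(-86) = (1 + (-3 + I*√3))*(-86) = (-2 + I*√3)*(-86) = 172 - 86*I*√3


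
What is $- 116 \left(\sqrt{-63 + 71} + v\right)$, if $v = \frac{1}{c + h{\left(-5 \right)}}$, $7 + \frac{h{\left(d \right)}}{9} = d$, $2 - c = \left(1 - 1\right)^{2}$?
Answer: $\frac{58}{53} - 232 \sqrt{2} \approx -327.0$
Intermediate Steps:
$c = 2$ ($c = 2 - \left(1 - 1\right)^{2} = 2 - 0^{2} = 2 - 0 = 2 + 0 = 2$)
$h{\left(d \right)} = -63 + 9 d$
$v = - \frac{1}{106}$ ($v = \frac{1}{2 + \left(-63 + 9 \left(-5\right)\right)} = \frac{1}{2 - 108} = \frac{1}{-106} = - \frac{1}{106} \approx -0.009434$)
$- 116 \left(\sqrt{-63 + 71} + v\right) = - 116 \left(\sqrt{-63 + 71} - \frac{1}{106}\right) = - 116 \left(\sqrt{8} - \frac{1}{106}\right) = - 116 \left(2 \sqrt{2} - \frac{1}{106}\right) = - 116 \left(- \frac{1}{106} + 2 \sqrt{2}\right) = \frac{58}{53} - 232 \sqrt{2}$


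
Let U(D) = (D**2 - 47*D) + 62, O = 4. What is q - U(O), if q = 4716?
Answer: 4826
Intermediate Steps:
U(D) = 62 + D**2 - 47*D
q - U(O) = 4716 - (62 + 4**2 - 47*4) = 4716 - (62 + 16 - 188) = 4716 - 1*(-110) = 4716 + 110 = 4826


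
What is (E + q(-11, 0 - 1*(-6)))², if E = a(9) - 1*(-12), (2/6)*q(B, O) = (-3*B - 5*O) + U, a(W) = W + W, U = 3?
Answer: 2304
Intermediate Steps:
a(W) = 2*W
q(B, O) = 9 - 15*O - 9*B (q(B, O) = 3*((-3*B - 5*O) + 3) = 3*((-5*O - 3*B) + 3) = 3*(3 - 5*O - 3*B) = 9 - 15*O - 9*B)
E = 30 (E = 2*9 - 1*(-12) = 18 + 12 = 30)
(E + q(-11, 0 - 1*(-6)))² = (30 + (9 - 15*(0 - 1*(-6)) - 9*(-11)))² = (30 + (9 - 15*(0 + 6) + 99))² = (30 + (9 - 15*6 + 99))² = (30 + (9 - 90 + 99))² = (30 + 18)² = 48² = 2304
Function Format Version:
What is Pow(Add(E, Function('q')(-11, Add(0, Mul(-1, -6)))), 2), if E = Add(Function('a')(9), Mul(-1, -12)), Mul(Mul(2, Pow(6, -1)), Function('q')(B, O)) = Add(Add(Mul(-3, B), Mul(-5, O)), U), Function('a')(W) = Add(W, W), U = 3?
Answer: 2304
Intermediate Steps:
Function('a')(W) = Mul(2, W)
Function('q')(B, O) = Add(9, Mul(-15, O), Mul(-9, B)) (Function('q')(B, O) = Mul(3, Add(Add(Mul(-3, B), Mul(-5, O)), 3)) = Mul(3, Add(Add(Mul(-5, O), Mul(-3, B)), 3)) = Mul(3, Add(3, Mul(-5, O), Mul(-3, B))) = Add(9, Mul(-15, O), Mul(-9, B)))
E = 30 (E = Add(Mul(2, 9), Mul(-1, -12)) = Add(18, 12) = 30)
Pow(Add(E, Function('q')(-11, Add(0, Mul(-1, -6)))), 2) = Pow(Add(30, Add(9, Mul(-15, Add(0, Mul(-1, -6))), Mul(-9, -11))), 2) = Pow(Add(30, Add(9, Mul(-15, Add(0, 6)), 99)), 2) = Pow(Add(30, Add(9, Mul(-15, 6), 99)), 2) = Pow(Add(30, Add(9, -90, 99)), 2) = Pow(Add(30, 18), 2) = Pow(48, 2) = 2304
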